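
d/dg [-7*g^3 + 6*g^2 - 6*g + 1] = -21*g^2 + 12*g - 6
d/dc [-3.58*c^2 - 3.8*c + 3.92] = -7.16*c - 3.8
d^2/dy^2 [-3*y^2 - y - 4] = -6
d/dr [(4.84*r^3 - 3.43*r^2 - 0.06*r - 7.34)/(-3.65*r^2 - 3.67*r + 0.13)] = (-17.666*r^4 - 35.5256*r^3 + 14.2567*r^2 - 54.4738*r - 26.9456)/(13.3225*r^4 + 26.791*r^3 + 12.5199*r^2 - 0.9542*r + 0.0169)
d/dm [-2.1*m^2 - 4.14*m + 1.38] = -4.2*m - 4.14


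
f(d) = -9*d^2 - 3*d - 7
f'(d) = -18*d - 3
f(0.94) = -17.77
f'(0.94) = -19.92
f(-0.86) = -11.08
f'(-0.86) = 12.48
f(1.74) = -39.47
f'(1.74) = -34.32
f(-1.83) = -31.65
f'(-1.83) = 29.94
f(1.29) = -25.85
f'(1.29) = -26.22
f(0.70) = -13.51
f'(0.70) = -15.60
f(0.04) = -7.13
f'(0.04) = -3.72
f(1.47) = -30.86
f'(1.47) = -29.46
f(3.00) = -97.00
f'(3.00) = -57.00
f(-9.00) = -709.00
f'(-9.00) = 159.00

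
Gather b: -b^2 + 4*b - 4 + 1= -b^2 + 4*b - 3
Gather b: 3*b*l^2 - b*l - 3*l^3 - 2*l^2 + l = b*(3*l^2 - l) - 3*l^3 - 2*l^2 + l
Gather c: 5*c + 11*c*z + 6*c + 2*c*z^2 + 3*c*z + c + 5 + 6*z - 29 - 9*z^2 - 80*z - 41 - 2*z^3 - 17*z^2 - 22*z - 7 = c*(2*z^2 + 14*z + 12) - 2*z^3 - 26*z^2 - 96*z - 72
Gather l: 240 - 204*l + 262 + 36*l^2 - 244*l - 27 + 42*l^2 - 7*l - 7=78*l^2 - 455*l + 468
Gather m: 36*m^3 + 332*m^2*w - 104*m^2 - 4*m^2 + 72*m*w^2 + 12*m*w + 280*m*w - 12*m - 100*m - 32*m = 36*m^3 + m^2*(332*w - 108) + m*(72*w^2 + 292*w - 144)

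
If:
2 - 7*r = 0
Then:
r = 2/7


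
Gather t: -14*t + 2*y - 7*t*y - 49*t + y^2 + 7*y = t*(-7*y - 63) + y^2 + 9*y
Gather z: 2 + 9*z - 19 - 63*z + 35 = 18 - 54*z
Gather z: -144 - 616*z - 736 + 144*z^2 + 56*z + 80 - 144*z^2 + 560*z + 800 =0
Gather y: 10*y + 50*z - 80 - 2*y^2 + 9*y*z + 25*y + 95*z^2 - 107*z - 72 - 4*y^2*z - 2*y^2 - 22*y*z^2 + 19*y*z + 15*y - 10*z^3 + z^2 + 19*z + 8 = y^2*(-4*z - 4) + y*(-22*z^2 + 28*z + 50) - 10*z^3 + 96*z^2 - 38*z - 144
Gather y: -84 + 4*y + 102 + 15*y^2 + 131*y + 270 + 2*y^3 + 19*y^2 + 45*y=2*y^3 + 34*y^2 + 180*y + 288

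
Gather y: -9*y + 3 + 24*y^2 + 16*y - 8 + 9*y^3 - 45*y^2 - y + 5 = 9*y^3 - 21*y^2 + 6*y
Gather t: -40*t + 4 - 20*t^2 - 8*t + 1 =-20*t^2 - 48*t + 5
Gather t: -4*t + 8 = 8 - 4*t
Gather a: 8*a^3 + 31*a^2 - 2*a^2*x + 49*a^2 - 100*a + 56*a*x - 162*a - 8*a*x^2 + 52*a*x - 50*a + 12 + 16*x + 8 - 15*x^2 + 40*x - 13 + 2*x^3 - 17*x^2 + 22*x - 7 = 8*a^3 + a^2*(80 - 2*x) + a*(-8*x^2 + 108*x - 312) + 2*x^3 - 32*x^2 + 78*x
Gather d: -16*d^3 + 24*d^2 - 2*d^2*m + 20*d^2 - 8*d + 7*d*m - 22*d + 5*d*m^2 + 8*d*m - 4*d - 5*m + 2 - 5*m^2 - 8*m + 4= -16*d^3 + d^2*(44 - 2*m) + d*(5*m^2 + 15*m - 34) - 5*m^2 - 13*m + 6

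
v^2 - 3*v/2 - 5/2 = (v - 5/2)*(v + 1)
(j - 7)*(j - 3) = j^2 - 10*j + 21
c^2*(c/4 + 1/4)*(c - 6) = c^4/4 - 5*c^3/4 - 3*c^2/2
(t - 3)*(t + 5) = t^2 + 2*t - 15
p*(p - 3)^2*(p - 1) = p^4 - 7*p^3 + 15*p^2 - 9*p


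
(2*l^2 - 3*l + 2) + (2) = 2*l^2 - 3*l + 4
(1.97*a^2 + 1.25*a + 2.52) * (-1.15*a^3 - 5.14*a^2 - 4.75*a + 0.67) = -2.2655*a^5 - 11.5633*a^4 - 18.6805*a^3 - 17.5704*a^2 - 11.1325*a + 1.6884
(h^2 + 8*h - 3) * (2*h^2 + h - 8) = 2*h^4 + 17*h^3 - 6*h^2 - 67*h + 24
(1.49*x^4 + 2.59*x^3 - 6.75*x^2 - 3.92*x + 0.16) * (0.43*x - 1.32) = 0.6407*x^5 - 0.8531*x^4 - 6.3213*x^3 + 7.2244*x^2 + 5.2432*x - 0.2112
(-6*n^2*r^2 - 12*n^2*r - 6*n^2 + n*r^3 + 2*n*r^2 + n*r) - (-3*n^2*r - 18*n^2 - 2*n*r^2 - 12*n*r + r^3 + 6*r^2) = -6*n^2*r^2 - 9*n^2*r + 12*n^2 + n*r^3 + 4*n*r^2 + 13*n*r - r^3 - 6*r^2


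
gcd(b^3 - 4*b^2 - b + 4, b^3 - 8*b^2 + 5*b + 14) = b + 1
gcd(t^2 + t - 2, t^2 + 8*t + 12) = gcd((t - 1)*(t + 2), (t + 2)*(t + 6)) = t + 2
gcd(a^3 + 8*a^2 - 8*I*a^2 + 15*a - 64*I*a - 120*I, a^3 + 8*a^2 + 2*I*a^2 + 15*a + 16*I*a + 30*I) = a^2 + 8*a + 15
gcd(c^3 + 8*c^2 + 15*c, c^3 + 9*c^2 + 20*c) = c^2 + 5*c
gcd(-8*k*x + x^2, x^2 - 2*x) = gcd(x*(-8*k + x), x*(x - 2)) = x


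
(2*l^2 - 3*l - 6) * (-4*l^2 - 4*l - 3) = -8*l^4 + 4*l^3 + 30*l^2 + 33*l + 18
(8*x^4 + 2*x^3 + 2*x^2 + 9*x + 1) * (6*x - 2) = 48*x^5 - 4*x^4 + 8*x^3 + 50*x^2 - 12*x - 2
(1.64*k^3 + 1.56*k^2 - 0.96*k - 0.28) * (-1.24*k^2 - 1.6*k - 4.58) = -2.0336*k^5 - 4.5584*k^4 - 8.8168*k^3 - 5.2616*k^2 + 4.8448*k + 1.2824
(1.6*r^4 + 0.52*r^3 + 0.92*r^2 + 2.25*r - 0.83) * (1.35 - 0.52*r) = -0.832*r^5 + 1.8896*r^4 + 0.2236*r^3 + 0.0720000000000003*r^2 + 3.4691*r - 1.1205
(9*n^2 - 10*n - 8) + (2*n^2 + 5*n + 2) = 11*n^2 - 5*n - 6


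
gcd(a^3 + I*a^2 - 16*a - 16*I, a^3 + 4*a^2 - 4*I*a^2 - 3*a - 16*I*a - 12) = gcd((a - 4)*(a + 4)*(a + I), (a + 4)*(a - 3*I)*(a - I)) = a + 4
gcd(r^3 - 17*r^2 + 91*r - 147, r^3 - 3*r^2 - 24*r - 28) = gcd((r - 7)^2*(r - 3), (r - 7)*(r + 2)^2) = r - 7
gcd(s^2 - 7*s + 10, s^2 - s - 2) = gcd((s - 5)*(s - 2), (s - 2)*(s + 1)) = s - 2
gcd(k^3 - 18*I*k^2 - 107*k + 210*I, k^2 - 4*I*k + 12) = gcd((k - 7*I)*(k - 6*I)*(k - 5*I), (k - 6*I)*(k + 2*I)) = k - 6*I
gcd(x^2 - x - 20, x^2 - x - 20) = x^2 - x - 20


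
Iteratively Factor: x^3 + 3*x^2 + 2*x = (x)*(x^2 + 3*x + 2) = x*(x + 2)*(x + 1)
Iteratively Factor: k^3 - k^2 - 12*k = (k)*(k^2 - k - 12) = k*(k + 3)*(k - 4)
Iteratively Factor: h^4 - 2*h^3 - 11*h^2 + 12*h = (h - 4)*(h^3 + 2*h^2 - 3*h) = (h - 4)*(h - 1)*(h^2 + 3*h) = h*(h - 4)*(h - 1)*(h + 3)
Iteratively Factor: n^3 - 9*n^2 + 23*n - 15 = (n - 3)*(n^2 - 6*n + 5) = (n - 3)*(n - 1)*(n - 5)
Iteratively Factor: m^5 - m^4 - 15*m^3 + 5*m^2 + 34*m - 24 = (m - 1)*(m^4 - 15*m^2 - 10*m + 24) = (m - 4)*(m - 1)*(m^3 + 4*m^2 + m - 6) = (m - 4)*(m - 1)*(m + 2)*(m^2 + 2*m - 3) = (m - 4)*(m - 1)^2*(m + 2)*(m + 3)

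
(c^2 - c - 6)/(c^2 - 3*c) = (c + 2)/c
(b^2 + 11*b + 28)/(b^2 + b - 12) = (b + 7)/(b - 3)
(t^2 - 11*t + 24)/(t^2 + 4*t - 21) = (t - 8)/(t + 7)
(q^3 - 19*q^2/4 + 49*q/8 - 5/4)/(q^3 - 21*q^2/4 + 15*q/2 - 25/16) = 2*(q - 2)/(2*q - 5)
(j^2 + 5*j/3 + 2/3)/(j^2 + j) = (j + 2/3)/j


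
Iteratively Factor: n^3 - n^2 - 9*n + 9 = (n - 3)*(n^2 + 2*n - 3) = (n - 3)*(n - 1)*(n + 3)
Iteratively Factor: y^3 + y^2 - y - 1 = (y + 1)*(y^2 - 1) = (y + 1)^2*(y - 1)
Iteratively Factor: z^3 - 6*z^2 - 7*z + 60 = (z + 3)*(z^2 - 9*z + 20) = (z - 5)*(z + 3)*(z - 4)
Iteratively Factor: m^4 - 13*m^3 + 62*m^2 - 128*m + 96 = (m - 2)*(m^3 - 11*m^2 + 40*m - 48) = (m - 4)*(m - 2)*(m^2 - 7*m + 12) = (m - 4)^2*(m - 2)*(m - 3)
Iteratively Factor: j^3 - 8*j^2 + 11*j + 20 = (j - 5)*(j^2 - 3*j - 4) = (j - 5)*(j - 4)*(j + 1)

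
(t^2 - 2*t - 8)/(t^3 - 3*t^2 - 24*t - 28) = (t - 4)/(t^2 - 5*t - 14)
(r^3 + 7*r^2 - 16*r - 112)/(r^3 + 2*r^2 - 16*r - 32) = (r + 7)/(r + 2)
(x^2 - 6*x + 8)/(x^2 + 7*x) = (x^2 - 6*x + 8)/(x*(x + 7))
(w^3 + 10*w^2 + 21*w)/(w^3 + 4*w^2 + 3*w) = (w + 7)/(w + 1)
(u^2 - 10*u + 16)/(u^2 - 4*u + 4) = (u - 8)/(u - 2)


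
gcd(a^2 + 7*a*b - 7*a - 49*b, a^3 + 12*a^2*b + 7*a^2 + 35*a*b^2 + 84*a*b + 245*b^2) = a + 7*b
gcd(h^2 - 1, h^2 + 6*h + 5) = h + 1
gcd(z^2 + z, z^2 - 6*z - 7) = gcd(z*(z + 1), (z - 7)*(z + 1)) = z + 1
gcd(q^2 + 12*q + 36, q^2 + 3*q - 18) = q + 6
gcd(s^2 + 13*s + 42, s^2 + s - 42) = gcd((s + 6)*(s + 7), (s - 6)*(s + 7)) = s + 7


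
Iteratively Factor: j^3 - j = (j + 1)*(j^2 - j) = (j - 1)*(j + 1)*(j)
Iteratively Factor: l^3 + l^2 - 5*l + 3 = (l - 1)*(l^2 + 2*l - 3) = (l - 1)^2*(l + 3)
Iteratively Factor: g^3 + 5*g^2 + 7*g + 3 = (g + 3)*(g^2 + 2*g + 1) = (g + 1)*(g + 3)*(g + 1)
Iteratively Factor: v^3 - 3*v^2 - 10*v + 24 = (v - 4)*(v^2 + v - 6) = (v - 4)*(v + 3)*(v - 2)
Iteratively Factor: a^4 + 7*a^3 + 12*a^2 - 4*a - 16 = (a + 2)*(a^3 + 5*a^2 + 2*a - 8) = (a - 1)*(a + 2)*(a^2 + 6*a + 8) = (a - 1)*(a + 2)^2*(a + 4)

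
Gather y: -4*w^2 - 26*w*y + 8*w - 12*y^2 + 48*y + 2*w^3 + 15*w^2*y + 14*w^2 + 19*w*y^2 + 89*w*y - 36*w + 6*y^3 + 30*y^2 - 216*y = 2*w^3 + 10*w^2 - 28*w + 6*y^3 + y^2*(19*w + 18) + y*(15*w^2 + 63*w - 168)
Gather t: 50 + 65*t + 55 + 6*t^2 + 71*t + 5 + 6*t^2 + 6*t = 12*t^2 + 142*t + 110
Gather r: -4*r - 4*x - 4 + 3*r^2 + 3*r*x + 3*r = 3*r^2 + r*(3*x - 1) - 4*x - 4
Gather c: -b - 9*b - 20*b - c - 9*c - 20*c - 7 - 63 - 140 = -30*b - 30*c - 210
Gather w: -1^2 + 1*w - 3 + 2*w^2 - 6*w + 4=2*w^2 - 5*w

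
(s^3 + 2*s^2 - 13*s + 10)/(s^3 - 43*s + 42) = (s^2 + 3*s - 10)/(s^2 + s - 42)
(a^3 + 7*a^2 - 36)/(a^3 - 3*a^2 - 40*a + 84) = (a + 3)/(a - 7)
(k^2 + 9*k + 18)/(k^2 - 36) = (k + 3)/(k - 6)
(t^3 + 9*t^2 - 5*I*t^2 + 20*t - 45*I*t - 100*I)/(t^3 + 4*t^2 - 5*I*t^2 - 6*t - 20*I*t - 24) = (t^2 + 5*t*(1 - I) - 25*I)/(t^2 - 5*I*t - 6)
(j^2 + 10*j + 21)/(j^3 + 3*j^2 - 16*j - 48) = (j + 7)/(j^2 - 16)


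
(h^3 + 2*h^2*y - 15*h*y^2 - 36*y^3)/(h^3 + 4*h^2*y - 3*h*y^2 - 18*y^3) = (-h + 4*y)/(-h + 2*y)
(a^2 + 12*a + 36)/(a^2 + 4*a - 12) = (a + 6)/(a - 2)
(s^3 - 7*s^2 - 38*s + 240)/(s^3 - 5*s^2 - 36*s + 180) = (s - 8)/(s - 6)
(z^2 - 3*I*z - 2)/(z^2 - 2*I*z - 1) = (z - 2*I)/(z - I)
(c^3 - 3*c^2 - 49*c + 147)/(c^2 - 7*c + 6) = (c^3 - 3*c^2 - 49*c + 147)/(c^2 - 7*c + 6)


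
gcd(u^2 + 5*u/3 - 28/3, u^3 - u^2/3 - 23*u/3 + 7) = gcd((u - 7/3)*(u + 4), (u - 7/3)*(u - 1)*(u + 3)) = u - 7/3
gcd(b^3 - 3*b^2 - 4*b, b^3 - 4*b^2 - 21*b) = b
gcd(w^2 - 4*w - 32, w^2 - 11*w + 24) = w - 8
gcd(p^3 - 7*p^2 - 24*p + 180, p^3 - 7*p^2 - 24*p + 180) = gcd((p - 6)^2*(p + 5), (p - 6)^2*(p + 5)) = p^3 - 7*p^2 - 24*p + 180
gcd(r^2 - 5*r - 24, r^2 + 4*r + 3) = r + 3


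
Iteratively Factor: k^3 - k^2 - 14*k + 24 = (k + 4)*(k^2 - 5*k + 6) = (k - 3)*(k + 4)*(k - 2)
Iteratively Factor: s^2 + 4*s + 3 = (s + 1)*(s + 3)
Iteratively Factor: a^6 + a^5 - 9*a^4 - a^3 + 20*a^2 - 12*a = (a)*(a^5 + a^4 - 9*a^3 - a^2 + 20*a - 12) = a*(a - 2)*(a^4 + 3*a^3 - 3*a^2 - 7*a + 6) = a*(a - 2)*(a + 3)*(a^3 - 3*a + 2) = a*(a - 2)*(a - 1)*(a + 3)*(a^2 + a - 2) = a*(a - 2)*(a - 1)*(a + 2)*(a + 3)*(a - 1)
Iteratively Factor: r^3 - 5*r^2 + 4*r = (r - 4)*(r^2 - r) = (r - 4)*(r - 1)*(r)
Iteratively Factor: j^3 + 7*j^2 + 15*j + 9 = (j + 3)*(j^2 + 4*j + 3) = (j + 3)^2*(j + 1)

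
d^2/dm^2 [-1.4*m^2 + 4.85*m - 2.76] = -2.80000000000000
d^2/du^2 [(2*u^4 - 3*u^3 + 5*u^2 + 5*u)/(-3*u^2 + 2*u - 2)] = 2*(-18*u^6 + 36*u^5 - 60*u^4 - 17*u^3 + 6*u^2 + 126*u - 40)/(27*u^6 - 54*u^5 + 90*u^4 - 80*u^3 + 60*u^2 - 24*u + 8)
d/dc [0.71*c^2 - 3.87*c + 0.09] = 1.42*c - 3.87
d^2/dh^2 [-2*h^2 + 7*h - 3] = -4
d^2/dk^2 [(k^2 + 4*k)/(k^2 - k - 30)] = 10*(k^3 + 18*k^2 + 72*k + 156)/(k^6 - 3*k^5 - 87*k^4 + 179*k^3 + 2610*k^2 - 2700*k - 27000)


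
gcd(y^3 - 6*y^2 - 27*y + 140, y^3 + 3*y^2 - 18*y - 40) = y^2 + y - 20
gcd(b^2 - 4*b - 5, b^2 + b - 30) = b - 5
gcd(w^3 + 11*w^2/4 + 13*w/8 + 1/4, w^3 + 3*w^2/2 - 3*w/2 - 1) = w^2 + 5*w/2 + 1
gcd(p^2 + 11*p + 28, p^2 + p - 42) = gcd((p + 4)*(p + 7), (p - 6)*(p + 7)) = p + 7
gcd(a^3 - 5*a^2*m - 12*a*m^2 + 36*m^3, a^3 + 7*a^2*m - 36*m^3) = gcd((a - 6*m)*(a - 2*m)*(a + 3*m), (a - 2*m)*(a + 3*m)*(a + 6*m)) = a^2 + a*m - 6*m^2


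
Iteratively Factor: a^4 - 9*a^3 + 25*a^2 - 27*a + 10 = (a - 5)*(a^3 - 4*a^2 + 5*a - 2) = (a - 5)*(a - 1)*(a^2 - 3*a + 2) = (a - 5)*(a - 1)^2*(a - 2)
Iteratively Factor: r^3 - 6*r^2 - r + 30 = (r + 2)*(r^2 - 8*r + 15) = (r - 5)*(r + 2)*(r - 3)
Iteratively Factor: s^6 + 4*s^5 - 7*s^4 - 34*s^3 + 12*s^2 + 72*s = (s + 3)*(s^5 + s^4 - 10*s^3 - 4*s^2 + 24*s) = (s + 3)^2*(s^4 - 2*s^3 - 4*s^2 + 8*s) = (s - 2)*(s + 3)^2*(s^3 - 4*s) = (s - 2)*(s + 2)*(s + 3)^2*(s^2 - 2*s) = s*(s - 2)*(s + 2)*(s + 3)^2*(s - 2)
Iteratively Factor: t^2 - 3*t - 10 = (t + 2)*(t - 5)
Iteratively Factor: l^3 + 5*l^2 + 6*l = (l)*(l^2 + 5*l + 6) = l*(l + 3)*(l + 2)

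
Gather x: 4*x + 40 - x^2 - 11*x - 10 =-x^2 - 7*x + 30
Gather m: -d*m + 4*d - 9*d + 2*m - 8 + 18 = -5*d + m*(2 - d) + 10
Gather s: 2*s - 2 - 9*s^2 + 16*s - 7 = -9*s^2 + 18*s - 9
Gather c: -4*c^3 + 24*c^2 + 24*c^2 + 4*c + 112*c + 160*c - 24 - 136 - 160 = -4*c^3 + 48*c^2 + 276*c - 320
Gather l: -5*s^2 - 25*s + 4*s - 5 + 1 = -5*s^2 - 21*s - 4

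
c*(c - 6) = c^2 - 6*c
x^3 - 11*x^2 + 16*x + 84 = (x - 7)*(x - 6)*(x + 2)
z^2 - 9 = (z - 3)*(z + 3)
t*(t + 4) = t^2 + 4*t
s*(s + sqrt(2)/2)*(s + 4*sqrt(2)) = s^3 + 9*sqrt(2)*s^2/2 + 4*s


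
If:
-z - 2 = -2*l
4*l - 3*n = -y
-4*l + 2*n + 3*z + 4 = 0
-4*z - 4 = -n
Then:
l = 5/9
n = 4/9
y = -8/9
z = -8/9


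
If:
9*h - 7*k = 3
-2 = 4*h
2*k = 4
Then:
No Solution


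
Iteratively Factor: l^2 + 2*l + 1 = (l + 1)*(l + 1)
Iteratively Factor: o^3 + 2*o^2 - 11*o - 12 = (o + 4)*(o^2 - 2*o - 3) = (o + 1)*(o + 4)*(o - 3)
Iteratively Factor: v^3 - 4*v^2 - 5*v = (v)*(v^2 - 4*v - 5) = v*(v - 5)*(v + 1)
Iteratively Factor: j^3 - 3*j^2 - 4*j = (j)*(j^2 - 3*j - 4) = j*(j + 1)*(j - 4)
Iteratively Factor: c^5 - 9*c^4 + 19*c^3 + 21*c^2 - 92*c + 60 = (c + 2)*(c^4 - 11*c^3 + 41*c^2 - 61*c + 30) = (c - 3)*(c + 2)*(c^3 - 8*c^2 + 17*c - 10) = (c - 3)*(c - 1)*(c + 2)*(c^2 - 7*c + 10) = (c - 3)*(c - 2)*(c - 1)*(c + 2)*(c - 5)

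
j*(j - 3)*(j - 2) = j^3 - 5*j^2 + 6*j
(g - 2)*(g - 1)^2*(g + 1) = g^4 - 3*g^3 + g^2 + 3*g - 2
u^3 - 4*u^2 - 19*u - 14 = (u - 7)*(u + 1)*(u + 2)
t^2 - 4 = (t - 2)*(t + 2)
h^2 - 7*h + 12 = (h - 4)*(h - 3)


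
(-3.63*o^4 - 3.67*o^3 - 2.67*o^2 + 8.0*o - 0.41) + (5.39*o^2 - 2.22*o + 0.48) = -3.63*o^4 - 3.67*o^3 + 2.72*o^2 + 5.78*o + 0.07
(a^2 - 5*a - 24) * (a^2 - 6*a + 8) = a^4 - 11*a^3 + 14*a^2 + 104*a - 192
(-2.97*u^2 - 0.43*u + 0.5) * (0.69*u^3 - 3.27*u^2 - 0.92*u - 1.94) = -2.0493*u^5 + 9.4152*u^4 + 4.4835*u^3 + 4.5224*u^2 + 0.3742*u - 0.97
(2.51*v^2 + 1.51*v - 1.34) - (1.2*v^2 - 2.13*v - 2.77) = 1.31*v^2 + 3.64*v + 1.43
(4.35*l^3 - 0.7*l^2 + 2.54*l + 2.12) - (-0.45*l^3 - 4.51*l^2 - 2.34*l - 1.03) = 4.8*l^3 + 3.81*l^2 + 4.88*l + 3.15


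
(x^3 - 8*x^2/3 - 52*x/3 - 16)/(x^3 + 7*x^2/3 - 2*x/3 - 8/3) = (x - 6)/(x - 1)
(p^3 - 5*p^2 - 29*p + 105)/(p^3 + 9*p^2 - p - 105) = (p - 7)/(p + 7)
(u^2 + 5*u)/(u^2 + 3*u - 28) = u*(u + 5)/(u^2 + 3*u - 28)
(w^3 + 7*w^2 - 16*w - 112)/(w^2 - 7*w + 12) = (w^2 + 11*w + 28)/(w - 3)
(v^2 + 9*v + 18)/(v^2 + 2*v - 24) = (v + 3)/(v - 4)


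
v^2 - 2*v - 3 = (v - 3)*(v + 1)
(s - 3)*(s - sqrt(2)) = s^2 - 3*s - sqrt(2)*s + 3*sqrt(2)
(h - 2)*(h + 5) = h^2 + 3*h - 10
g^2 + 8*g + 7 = (g + 1)*(g + 7)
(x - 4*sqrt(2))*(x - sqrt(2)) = x^2 - 5*sqrt(2)*x + 8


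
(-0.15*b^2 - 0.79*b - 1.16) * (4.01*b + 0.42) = -0.6015*b^3 - 3.2309*b^2 - 4.9834*b - 0.4872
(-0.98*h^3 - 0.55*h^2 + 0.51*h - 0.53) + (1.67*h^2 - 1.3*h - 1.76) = -0.98*h^3 + 1.12*h^2 - 0.79*h - 2.29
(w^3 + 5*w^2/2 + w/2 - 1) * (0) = 0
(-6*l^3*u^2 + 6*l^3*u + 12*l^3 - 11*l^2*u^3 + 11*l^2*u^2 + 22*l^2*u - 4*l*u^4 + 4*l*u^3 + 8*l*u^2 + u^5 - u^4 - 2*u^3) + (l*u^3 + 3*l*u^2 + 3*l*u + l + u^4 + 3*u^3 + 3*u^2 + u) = -6*l^3*u^2 + 6*l^3*u + 12*l^3 - 11*l^2*u^3 + 11*l^2*u^2 + 22*l^2*u - 4*l*u^4 + 5*l*u^3 + 11*l*u^2 + 3*l*u + l + u^5 + u^3 + 3*u^2 + u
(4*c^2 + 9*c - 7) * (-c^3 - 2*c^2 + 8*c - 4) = -4*c^5 - 17*c^4 + 21*c^3 + 70*c^2 - 92*c + 28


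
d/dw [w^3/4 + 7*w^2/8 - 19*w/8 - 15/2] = 3*w^2/4 + 7*w/4 - 19/8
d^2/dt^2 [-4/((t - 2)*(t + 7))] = 8*(-(t - 2)^2 - (t - 2)*(t + 7) - (t + 7)^2)/((t - 2)^3*(t + 7)^3)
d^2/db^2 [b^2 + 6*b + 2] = 2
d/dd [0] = 0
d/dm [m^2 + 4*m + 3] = 2*m + 4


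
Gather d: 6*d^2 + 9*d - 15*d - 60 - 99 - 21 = 6*d^2 - 6*d - 180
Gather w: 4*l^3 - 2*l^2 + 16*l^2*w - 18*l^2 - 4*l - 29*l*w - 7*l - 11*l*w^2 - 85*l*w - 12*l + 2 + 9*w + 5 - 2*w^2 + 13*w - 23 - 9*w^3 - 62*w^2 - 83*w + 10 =4*l^3 - 20*l^2 - 23*l - 9*w^3 + w^2*(-11*l - 64) + w*(16*l^2 - 114*l - 61) - 6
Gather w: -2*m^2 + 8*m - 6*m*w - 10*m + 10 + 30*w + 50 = -2*m^2 - 2*m + w*(30 - 6*m) + 60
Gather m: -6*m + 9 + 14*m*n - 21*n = m*(14*n - 6) - 21*n + 9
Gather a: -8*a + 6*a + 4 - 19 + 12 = -2*a - 3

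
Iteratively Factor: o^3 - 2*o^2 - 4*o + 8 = (o - 2)*(o^2 - 4) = (o - 2)^2*(o + 2)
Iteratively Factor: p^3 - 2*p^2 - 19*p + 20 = (p - 5)*(p^2 + 3*p - 4) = (p - 5)*(p + 4)*(p - 1)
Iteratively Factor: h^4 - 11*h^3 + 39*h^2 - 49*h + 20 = (h - 1)*(h^3 - 10*h^2 + 29*h - 20) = (h - 5)*(h - 1)*(h^2 - 5*h + 4) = (h - 5)*(h - 4)*(h - 1)*(h - 1)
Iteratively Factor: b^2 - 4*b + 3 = (b - 1)*(b - 3)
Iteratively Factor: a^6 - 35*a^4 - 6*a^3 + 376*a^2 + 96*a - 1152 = (a - 4)*(a^5 + 4*a^4 - 19*a^3 - 82*a^2 + 48*a + 288) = (a - 4)*(a + 3)*(a^4 + a^3 - 22*a^2 - 16*a + 96) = (a - 4)*(a - 2)*(a + 3)*(a^3 + 3*a^2 - 16*a - 48) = (a - 4)^2*(a - 2)*(a + 3)*(a^2 + 7*a + 12) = (a - 4)^2*(a - 2)*(a + 3)^2*(a + 4)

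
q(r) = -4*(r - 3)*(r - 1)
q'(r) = 16 - 8*r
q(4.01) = -12.16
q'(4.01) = -16.08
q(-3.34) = -110.06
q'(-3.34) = 42.72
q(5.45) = -43.61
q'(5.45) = -27.60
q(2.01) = 4.00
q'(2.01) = -0.08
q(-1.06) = -33.45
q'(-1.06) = 24.48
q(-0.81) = -27.58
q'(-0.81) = 22.48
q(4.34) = -17.90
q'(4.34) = -18.72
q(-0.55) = -22.01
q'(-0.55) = 20.40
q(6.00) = -60.00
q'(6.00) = -32.00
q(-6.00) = -252.00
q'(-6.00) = 64.00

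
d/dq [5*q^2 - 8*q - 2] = 10*q - 8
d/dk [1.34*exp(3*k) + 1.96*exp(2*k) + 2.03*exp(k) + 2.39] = (4.02*exp(2*k) + 3.92*exp(k) + 2.03)*exp(k)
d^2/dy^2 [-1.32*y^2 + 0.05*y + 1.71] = -2.64000000000000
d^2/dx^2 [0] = 0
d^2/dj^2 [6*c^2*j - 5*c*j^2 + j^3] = -10*c + 6*j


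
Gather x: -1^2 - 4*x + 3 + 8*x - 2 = 4*x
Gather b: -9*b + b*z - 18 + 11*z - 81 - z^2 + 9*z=b*(z - 9) - z^2 + 20*z - 99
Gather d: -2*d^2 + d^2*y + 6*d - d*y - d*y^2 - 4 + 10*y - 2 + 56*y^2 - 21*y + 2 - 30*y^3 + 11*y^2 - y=d^2*(y - 2) + d*(-y^2 - y + 6) - 30*y^3 + 67*y^2 - 12*y - 4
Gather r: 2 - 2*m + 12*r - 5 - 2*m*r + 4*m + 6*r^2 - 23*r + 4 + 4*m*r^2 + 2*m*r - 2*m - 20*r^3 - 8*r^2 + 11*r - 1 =-20*r^3 + r^2*(4*m - 2)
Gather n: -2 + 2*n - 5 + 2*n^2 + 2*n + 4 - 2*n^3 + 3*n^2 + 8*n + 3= -2*n^3 + 5*n^2 + 12*n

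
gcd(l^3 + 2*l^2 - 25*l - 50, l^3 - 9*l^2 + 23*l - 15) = l - 5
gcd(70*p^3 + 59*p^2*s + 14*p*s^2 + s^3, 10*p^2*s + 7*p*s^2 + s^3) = 10*p^2 + 7*p*s + s^2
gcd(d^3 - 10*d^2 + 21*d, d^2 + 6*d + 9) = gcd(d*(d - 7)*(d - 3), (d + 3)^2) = 1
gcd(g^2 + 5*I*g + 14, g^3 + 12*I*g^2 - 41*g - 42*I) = g + 7*I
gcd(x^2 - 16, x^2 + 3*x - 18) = 1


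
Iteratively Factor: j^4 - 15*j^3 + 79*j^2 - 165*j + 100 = (j - 1)*(j^3 - 14*j^2 + 65*j - 100) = (j - 4)*(j - 1)*(j^2 - 10*j + 25) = (j - 5)*(j - 4)*(j - 1)*(j - 5)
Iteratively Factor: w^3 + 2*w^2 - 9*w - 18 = (w + 2)*(w^2 - 9) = (w - 3)*(w + 2)*(w + 3)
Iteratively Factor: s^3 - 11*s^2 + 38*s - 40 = (s - 2)*(s^2 - 9*s + 20) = (s - 4)*(s - 2)*(s - 5)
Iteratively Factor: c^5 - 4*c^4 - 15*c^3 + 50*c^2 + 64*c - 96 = (c - 1)*(c^4 - 3*c^3 - 18*c^2 + 32*c + 96) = (c - 1)*(c + 3)*(c^3 - 6*c^2 + 32) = (c - 1)*(c + 2)*(c + 3)*(c^2 - 8*c + 16) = (c - 4)*(c - 1)*(c + 2)*(c + 3)*(c - 4)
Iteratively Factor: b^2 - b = (b)*(b - 1)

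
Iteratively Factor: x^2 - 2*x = (x - 2)*(x)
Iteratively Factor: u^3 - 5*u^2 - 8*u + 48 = (u - 4)*(u^2 - u - 12) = (u - 4)^2*(u + 3)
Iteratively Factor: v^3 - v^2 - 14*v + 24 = (v - 3)*(v^2 + 2*v - 8) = (v - 3)*(v + 4)*(v - 2)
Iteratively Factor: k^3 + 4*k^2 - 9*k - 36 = (k + 4)*(k^2 - 9) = (k + 3)*(k + 4)*(k - 3)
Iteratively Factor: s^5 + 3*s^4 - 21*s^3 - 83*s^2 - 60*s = (s + 3)*(s^4 - 21*s^2 - 20*s) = (s - 5)*(s + 3)*(s^3 + 5*s^2 + 4*s) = (s - 5)*(s + 3)*(s + 4)*(s^2 + s) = (s - 5)*(s + 1)*(s + 3)*(s + 4)*(s)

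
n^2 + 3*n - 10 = (n - 2)*(n + 5)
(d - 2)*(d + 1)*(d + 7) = d^3 + 6*d^2 - 9*d - 14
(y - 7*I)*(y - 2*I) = y^2 - 9*I*y - 14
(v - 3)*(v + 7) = v^2 + 4*v - 21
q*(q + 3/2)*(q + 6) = q^3 + 15*q^2/2 + 9*q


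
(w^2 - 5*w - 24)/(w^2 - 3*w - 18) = (w - 8)/(w - 6)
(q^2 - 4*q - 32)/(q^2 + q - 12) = (q - 8)/(q - 3)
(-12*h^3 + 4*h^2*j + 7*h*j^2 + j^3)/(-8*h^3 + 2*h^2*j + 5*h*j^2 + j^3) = (6*h + j)/(4*h + j)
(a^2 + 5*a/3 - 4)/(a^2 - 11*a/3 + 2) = (3*a^2 + 5*a - 12)/(3*a^2 - 11*a + 6)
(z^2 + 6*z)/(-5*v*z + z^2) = (z + 6)/(-5*v + z)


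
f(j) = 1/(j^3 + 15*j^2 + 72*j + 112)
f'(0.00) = -0.00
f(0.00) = 0.01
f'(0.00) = -0.00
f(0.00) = 0.01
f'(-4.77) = 1.63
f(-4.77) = 0.76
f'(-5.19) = 0.44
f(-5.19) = 0.39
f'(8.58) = -0.00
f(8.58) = 0.00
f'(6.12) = -0.00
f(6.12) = 0.00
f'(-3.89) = -491.71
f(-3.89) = 26.57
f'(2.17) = -0.00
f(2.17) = 0.00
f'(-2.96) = -0.50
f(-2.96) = 0.23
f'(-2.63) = -0.21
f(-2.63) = 0.12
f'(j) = (-3*j^2 - 30*j - 72)/(j^3 + 15*j^2 + 72*j + 112)^2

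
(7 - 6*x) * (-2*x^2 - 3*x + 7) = 12*x^3 + 4*x^2 - 63*x + 49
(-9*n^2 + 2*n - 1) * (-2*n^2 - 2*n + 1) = 18*n^4 + 14*n^3 - 11*n^2 + 4*n - 1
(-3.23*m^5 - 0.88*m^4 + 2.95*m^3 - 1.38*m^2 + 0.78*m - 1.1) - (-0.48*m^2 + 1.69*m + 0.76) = -3.23*m^5 - 0.88*m^4 + 2.95*m^3 - 0.9*m^2 - 0.91*m - 1.86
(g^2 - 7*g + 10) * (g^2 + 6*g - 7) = g^4 - g^3 - 39*g^2 + 109*g - 70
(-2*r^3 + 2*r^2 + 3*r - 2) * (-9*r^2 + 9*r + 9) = 18*r^5 - 36*r^4 - 27*r^3 + 63*r^2 + 9*r - 18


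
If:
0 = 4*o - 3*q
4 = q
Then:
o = 3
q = 4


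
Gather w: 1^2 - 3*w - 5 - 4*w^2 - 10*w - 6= -4*w^2 - 13*w - 10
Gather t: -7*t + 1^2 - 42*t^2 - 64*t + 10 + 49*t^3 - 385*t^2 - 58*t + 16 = 49*t^3 - 427*t^2 - 129*t + 27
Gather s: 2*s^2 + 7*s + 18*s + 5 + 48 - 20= 2*s^2 + 25*s + 33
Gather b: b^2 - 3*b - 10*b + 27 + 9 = b^2 - 13*b + 36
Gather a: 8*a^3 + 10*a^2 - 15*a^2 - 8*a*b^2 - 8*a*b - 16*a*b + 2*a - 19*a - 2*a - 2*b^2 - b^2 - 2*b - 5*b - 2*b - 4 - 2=8*a^3 - 5*a^2 + a*(-8*b^2 - 24*b - 19) - 3*b^2 - 9*b - 6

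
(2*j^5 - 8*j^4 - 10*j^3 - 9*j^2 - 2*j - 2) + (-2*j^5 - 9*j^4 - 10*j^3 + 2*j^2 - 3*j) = -17*j^4 - 20*j^3 - 7*j^2 - 5*j - 2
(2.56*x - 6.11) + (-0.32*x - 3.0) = 2.24*x - 9.11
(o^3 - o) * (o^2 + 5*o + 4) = o^5 + 5*o^4 + 3*o^3 - 5*o^2 - 4*o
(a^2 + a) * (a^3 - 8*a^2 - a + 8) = a^5 - 7*a^4 - 9*a^3 + 7*a^2 + 8*a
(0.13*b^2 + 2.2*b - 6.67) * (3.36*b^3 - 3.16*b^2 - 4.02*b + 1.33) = 0.4368*b^5 + 6.9812*b^4 - 29.8858*b^3 + 12.4061*b^2 + 29.7394*b - 8.8711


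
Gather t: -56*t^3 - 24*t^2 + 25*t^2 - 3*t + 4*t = -56*t^3 + t^2 + t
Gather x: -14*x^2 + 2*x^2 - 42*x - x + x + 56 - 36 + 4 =-12*x^2 - 42*x + 24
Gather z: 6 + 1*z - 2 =z + 4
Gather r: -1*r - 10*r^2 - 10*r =-10*r^2 - 11*r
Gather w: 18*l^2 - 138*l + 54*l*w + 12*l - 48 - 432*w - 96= 18*l^2 - 126*l + w*(54*l - 432) - 144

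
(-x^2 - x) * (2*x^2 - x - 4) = -2*x^4 - x^3 + 5*x^2 + 4*x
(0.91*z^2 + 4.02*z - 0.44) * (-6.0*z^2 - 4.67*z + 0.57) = -5.46*z^4 - 28.3697*z^3 - 15.6147*z^2 + 4.3462*z - 0.2508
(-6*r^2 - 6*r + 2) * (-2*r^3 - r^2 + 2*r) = 12*r^5 + 18*r^4 - 10*r^3 - 14*r^2 + 4*r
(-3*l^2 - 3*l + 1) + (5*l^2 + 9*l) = 2*l^2 + 6*l + 1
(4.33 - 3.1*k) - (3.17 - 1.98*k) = 1.16 - 1.12*k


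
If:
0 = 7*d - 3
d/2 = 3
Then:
No Solution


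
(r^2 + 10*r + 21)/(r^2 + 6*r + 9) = (r + 7)/(r + 3)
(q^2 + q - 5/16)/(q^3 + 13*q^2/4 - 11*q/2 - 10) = (q - 1/4)/(q^2 + 2*q - 8)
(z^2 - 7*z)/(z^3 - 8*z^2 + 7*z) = 1/(z - 1)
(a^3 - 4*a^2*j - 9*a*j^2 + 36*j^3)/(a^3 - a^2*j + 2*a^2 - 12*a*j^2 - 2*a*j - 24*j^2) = (a - 3*j)/(a + 2)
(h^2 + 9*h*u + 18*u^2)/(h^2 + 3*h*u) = (h + 6*u)/h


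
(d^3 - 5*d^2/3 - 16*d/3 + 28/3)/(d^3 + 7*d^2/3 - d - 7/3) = (d^2 - 4*d + 4)/(d^2 - 1)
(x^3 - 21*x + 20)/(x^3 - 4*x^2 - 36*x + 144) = (x^2 + 4*x - 5)/(x^2 - 36)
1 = 1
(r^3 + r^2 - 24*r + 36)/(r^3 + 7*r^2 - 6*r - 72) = (r - 2)/(r + 4)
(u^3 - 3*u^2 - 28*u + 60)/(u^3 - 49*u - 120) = (u^2 - 8*u + 12)/(u^2 - 5*u - 24)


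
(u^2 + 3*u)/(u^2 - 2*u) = (u + 3)/(u - 2)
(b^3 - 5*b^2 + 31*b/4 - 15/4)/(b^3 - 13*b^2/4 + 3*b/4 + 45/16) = 4*(b - 1)/(4*b + 3)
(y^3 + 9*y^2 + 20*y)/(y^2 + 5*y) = y + 4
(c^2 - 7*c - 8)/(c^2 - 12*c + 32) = (c + 1)/(c - 4)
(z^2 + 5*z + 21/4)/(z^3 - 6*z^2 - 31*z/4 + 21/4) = (2*z + 7)/(2*z^2 - 15*z + 7)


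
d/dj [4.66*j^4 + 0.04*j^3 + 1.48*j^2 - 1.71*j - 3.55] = 18.64*j^3 + 0.12*j^2 + 2.96*j - 1.71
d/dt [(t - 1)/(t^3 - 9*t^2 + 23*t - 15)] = 2*(4 - t)/(t^4 - 16*t^3 + 94*t^2 - 240*t + 225)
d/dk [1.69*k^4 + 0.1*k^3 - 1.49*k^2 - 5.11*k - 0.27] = 6.76*k^3 + 0.3*k^2 - 2.98*k - 5.11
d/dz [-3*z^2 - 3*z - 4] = -6*z - 3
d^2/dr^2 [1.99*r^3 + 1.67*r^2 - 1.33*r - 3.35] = 11.94*r + 3.34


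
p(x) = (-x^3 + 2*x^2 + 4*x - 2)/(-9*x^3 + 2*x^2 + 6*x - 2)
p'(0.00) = 1.00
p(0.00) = 1.00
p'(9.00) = 0.00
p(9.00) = 0.08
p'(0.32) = 56.27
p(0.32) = 3.22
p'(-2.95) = -0.01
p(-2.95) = 0.13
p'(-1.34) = -0.73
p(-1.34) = -0.09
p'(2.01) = 0.19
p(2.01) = -0.11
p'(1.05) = 2.90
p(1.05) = -0.83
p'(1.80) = 0.27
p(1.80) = -0.16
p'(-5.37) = 0.00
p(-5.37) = 0.13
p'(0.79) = 61.24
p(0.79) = -4.26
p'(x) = (-3*x^2 + 4*x + 4)/(-9*x^3 + 2*x^2 + 6*x - 2) + (27*x^2 - 4*x - 6)*(-x^3 + 2*x^2 + 4*x - 2)/(-9*x^3 + 2*x^2 + 6*x - 2)^2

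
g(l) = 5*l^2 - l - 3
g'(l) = 10*l - 1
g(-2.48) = 30.23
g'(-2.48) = -25.80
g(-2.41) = 28.45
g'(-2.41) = -25.10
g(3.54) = 56.12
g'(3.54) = 34.40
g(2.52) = 26.23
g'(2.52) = 24.20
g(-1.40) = 8.20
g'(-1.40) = -15.00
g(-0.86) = 1.56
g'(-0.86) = -9.60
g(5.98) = 169.82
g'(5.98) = 58.80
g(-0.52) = -1.13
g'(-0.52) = -6.20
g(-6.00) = 183.00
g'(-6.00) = -61.00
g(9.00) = 393.00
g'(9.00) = 89.00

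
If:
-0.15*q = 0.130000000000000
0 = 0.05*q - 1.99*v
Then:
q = -0.87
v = -0.02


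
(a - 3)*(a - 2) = a^2 - 5*a + 6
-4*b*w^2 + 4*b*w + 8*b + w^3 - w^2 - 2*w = (-4*b + w)*(w - 2)*(w + 1)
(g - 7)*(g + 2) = g^2 - 5*g - 14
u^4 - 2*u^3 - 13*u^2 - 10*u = u*(u - 5)*(u + 1)*(u + 2)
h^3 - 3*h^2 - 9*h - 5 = (h - 5)*(h + 1)^2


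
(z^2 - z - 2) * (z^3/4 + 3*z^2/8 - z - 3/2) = z^5/4 + z^4/8 - 15*z^3/8 - 5*z^2/4 + 7*z/2 + 3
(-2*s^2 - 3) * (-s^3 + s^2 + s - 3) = 2*s^5 - 2*s^4 + s^3 + 3*s^2 - 3*s + 9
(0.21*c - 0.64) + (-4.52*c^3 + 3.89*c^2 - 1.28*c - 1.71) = -4.52*c^3 + 3.89*c^2 - 1.07*c - 2.35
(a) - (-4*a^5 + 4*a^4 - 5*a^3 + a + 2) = 4*a^5 - 4*a^4 + 5*a^3 - 2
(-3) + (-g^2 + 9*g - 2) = -g^2 + 9*g - 5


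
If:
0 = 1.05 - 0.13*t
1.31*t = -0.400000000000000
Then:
No Solution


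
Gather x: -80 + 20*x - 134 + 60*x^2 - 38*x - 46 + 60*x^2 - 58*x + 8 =120*x^2 - 76*x - 252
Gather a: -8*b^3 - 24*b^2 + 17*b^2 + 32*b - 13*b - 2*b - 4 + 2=-8*b^3 - 7*b^2 + 17*b - 2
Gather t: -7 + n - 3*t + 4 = n - 3*t - 3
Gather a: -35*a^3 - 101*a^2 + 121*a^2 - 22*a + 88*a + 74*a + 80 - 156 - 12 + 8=-35*a^3 + 20*a^2 + 140*a - 80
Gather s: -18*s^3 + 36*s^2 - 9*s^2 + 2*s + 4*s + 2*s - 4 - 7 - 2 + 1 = -18*s^3 + 27*s^2 + 8*s - 12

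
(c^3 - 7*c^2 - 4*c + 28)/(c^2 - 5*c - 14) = c - 2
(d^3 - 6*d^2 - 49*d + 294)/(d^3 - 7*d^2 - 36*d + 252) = (d + 7)/(d + 6)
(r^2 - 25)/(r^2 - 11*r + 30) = (r + 5)/(r - 6)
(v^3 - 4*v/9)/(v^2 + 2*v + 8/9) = v*(3*v - 2)/(3*v + 4)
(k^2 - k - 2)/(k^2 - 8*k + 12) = (k + 1)/(k - 6)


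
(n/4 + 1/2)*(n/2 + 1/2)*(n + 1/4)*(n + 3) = n^4/8 + 25*n^3/32 + 25*n^2/16 + 35*n/32 + 3/16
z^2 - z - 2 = (z - 2)*(z + 1)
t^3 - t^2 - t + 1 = (t - 1)^2*(t + 1)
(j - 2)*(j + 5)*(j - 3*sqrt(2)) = j^3 - 3*sqrt(2)*j^2 + 3*j^2 - 9*sqrt(2)*j - 10*j + 30*sqrt(2)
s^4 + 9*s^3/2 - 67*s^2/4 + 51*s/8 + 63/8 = (s - 3/2)^2*(s + 1/2)*(s + 7)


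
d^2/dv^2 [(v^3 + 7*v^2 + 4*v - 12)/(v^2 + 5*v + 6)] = -24/(v^3 + 9*v^2 + 27*v + 27)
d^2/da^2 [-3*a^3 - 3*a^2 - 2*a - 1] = -18*a - 6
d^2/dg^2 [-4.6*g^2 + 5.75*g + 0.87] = -9.20000000000000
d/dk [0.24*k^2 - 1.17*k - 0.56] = 0.48*k - 1.17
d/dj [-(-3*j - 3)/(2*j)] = -3/(2*j^2)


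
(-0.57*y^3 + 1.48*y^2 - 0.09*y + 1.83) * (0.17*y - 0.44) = -0.0969*y^4 + 0.5024*y^3 - 0.6665*y^2 + 0.3507*y - 0.8052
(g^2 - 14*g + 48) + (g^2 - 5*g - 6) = 2*g^2 - 19*g + 42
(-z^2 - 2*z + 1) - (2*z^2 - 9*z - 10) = -3*z^2 + 7*z + 11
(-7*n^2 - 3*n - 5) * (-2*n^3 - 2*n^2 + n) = 14*n^5 + 20*n^4 + 9*n^3 + 7*n^2 - 5*n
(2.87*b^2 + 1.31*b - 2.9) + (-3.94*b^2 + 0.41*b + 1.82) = -1.07*b^2 + 1.72*b - 1.08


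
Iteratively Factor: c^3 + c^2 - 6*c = (c)*(c^2 + c - 6) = c*(c + 3)*(c - 2)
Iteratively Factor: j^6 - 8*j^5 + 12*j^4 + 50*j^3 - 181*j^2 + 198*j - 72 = (j - 3)*(j^5 - 5*j^4 - 3*j^3 + 41*j^2 - 58*j + 24) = (j - 3)*(j + 3)*(j^4 - 8*j^3 + 21*j^2 - 22*j + 8) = (j - 3)*(j - 1)*(j + 3)*(j^3 - 7*j^2 + 14*j - 8) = (j - 3)*(j - 1)^2*(j + 3)*(j^2 - 6*j + 8) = (j - 4)*(j - 3)*(j - 1)^2*(j + 3)*(j - 2)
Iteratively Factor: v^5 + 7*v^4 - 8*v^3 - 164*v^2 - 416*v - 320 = (v + 4)*(v^4 + 3*v^3 - 20*v^2 - 84*v - 80) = (v + 2)*(v + 4)*(v^3 + v^2 - 22*v - 40) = (v + 2)*(v + 4)^2*(v^2 - 3*v - 10) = (v + 2)^2*(v + 4)^2*(v - 5)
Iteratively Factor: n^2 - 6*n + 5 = (n - 1)*(n - 5)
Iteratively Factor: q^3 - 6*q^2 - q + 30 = (q - 5)*(q^2 - q - 6) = (q - 5)*(q - 3)*(q + 2)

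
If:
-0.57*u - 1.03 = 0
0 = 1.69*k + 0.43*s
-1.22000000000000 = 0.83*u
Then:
No Solution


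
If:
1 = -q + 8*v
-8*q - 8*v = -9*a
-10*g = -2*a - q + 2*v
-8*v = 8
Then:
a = -80/9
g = -223/90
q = -9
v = -1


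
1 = 1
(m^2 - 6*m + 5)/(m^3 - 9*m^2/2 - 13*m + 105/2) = 2*(m - 1)/(2*m^2 + m - 21)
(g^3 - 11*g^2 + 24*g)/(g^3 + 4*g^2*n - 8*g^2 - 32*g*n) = (g - 3)/(g + 4*n)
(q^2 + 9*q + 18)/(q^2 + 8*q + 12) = (q + 3)/(q + 2)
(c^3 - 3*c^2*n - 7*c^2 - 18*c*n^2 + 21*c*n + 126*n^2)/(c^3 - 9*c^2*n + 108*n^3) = (c - 7)/(c - 6*n)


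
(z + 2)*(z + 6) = z^2 + 8*z + 12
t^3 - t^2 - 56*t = t*(t - 8)*(t + 7)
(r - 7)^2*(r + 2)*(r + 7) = r^4 - 5*r^3 - 63*r^2 + 245*r + 686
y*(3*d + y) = 3*d*y + y^2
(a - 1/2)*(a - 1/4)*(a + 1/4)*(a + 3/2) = a^4 + a^3 - 13*a^2/16 - a/16 + 3/64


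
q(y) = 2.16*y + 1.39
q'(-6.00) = 2.16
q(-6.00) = -11.57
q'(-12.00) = 2.16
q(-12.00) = -24.53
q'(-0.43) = 2.16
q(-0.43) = 0.46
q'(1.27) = 2.16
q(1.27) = 4.13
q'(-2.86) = 2.16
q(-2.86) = -4.79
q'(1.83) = 2.16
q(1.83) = 5.34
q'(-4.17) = 2.16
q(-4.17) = -7.62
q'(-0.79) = 2.16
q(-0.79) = -0.32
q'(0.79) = 2.16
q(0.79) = 3.10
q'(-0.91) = 2.16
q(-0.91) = -0.58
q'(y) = 2.16000000000000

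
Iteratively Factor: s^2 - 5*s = (s - 5)*(s)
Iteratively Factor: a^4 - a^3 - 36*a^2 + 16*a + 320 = (a - 4)*(a^3 + 3*a^2 - 24*a - 80) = (a - 5)*(a - 4)*(a^2 + 8*a + 16) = (a - 5)*(a - 4)*(a + 4)*(a + 4)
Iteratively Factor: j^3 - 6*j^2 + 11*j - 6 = (j - 1)*(j^2 - 5*j + 6) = (j - 2)*(j - 1)*(j - 3)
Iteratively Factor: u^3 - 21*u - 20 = (u + 1)*(u^2 - u - 20) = (u + 1)*(u + 4)*(u - 5)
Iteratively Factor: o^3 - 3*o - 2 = (o - 2)*(o^2 + 2*o + 1) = (o - 2)*(o + 1)*(o + 1)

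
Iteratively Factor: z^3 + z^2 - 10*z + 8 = (z - 2)*(z^2 + 3*z - 4) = (z - 2)*(z - 1)*(z + 4)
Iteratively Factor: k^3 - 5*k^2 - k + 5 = (k - 5)*(k^2 - 1) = (k - 5)*(k + 1)*(k - 1)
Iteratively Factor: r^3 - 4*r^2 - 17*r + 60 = (r + 4)*(r^2 - 8*r + 15) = (r - 3)*(r + 4)*(r - 5)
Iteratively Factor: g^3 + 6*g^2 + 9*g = (g)*(g^2 + 6*g + 9) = g*(g + 3)*(g + 3)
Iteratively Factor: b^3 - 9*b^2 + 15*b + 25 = (b - 5)*(b^2 - 4*b - 5) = (b - 5)^2*(b + 1)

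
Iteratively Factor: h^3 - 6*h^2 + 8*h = (h - 4)*(h^2 - 2*h) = (h - 4)*(h - 2)*(h)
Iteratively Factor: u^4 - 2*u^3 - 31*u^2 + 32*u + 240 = (u - 4)*(u^3 + 2*u^2 - 23*u - 60) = (u - 4)*(u + 3)*(u^2 - u - 20) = (u - 5)*(u - 4)*(u + 3)*(u + 4)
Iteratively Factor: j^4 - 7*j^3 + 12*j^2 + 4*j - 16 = (j + 1)*(j^3 - 8*j^2 + 20*j - 16) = (j - 2)*(j + 1)*(j^2 - 6*j + 8) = (j - 4)*(j - 2)*(j + 1)*(j - 2)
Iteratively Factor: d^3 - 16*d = (d)*(d^2 - 16) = d*(d - 4)*(d + 4)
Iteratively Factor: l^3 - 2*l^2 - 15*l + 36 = (l - 3)*(l^2 + l - 12) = (l - 3)*(l + 4)*(l - 3)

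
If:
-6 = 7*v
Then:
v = -6/7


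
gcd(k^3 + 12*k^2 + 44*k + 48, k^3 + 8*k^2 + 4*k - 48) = k^2 + 10*k + 24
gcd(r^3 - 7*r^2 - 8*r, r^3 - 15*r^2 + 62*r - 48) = r - 8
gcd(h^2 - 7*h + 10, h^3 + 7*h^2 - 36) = h - 2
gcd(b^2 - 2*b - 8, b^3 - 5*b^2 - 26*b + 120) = b - 4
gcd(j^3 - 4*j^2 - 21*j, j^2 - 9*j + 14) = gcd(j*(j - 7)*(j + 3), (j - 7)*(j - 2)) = j - 7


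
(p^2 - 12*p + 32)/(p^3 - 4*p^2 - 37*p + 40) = (p - 4)/(p^2 + 4*p - 5)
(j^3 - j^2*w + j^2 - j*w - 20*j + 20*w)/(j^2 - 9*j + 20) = (j^2 - j*w + 5*j - 5*w)/(j - 5)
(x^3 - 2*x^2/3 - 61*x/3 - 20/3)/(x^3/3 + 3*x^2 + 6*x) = (3*x^3 - 2*x^2 - 61*x - 20)/(x*(x^2 + 9*x + 18))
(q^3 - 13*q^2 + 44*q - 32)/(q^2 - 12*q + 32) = q - 1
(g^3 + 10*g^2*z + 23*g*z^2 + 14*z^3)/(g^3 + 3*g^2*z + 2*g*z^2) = (g + 7*z)/g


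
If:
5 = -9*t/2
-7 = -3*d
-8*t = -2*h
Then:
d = 7/3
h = -40/9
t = -10/9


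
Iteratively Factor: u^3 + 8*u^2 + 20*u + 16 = (u + 2)*(u^2 + 6*u + 8) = (u + 2)*(u + 4)*(u + 2)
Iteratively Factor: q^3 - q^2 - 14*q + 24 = (q + 4)*(q^2 - 5*q + 6) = (q - 3)*(q + 4)*(q - 2)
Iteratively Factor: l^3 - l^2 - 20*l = (l - 5)*(l^2 + 4*l) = l*(l - 5)*(l + 4)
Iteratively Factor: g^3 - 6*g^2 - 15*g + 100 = (g + 4)*(g^2 - 10*g + 25) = (g - 5)*(g + 4)*(g - 5)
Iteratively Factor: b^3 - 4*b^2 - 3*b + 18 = (b + 2)*(b^2 - 6*b + 9) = (b - 3)*(b + 2)*(b - 3)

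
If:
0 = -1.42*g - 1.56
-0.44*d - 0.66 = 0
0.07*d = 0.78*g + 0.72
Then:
No Solution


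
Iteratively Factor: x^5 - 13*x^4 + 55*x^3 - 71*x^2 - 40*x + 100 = (x - 2)*(x^4 - 11*x^3 + 33*x^2 - 5*x - 50) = (x - 5)*(x - 2)*(x^3 - 6*x^2 + 3*x + 10) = (x - 5)*(x - 2)^2*(x^2 - 4*x - 5) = (x - 5)*(x - 2)^2*(x + 1)*(x - 5)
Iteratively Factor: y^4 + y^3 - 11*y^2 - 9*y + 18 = (y + 2)*(y^3 - y^2 - 9*y + 9) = (y + 2)*(y + 3)*(y^2 - 4*y + 3) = (y - 1)*(y + 2)*(y + 3)*(y - 3)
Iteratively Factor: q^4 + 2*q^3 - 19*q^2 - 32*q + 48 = (q - 1)*(q^3 + 3*q^2 - 16*q - 48) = (q - 1)*(q + 3)*(q^2 - 16) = (q - 1)*(q + 3)*(q + 4)*(q - 4)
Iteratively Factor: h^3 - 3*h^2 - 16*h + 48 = (h - 3)*(h^2 - 16) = (h - 3)*(h + 4)*(h - 4)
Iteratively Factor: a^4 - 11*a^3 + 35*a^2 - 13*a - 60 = (a - 5)*(a^3 - 6*a^2 + 5*a + 12) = (a - 5)*(a - 3)*(a^2 - 3*a - 4) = (a - 5)*(a - 4)*(a - 3)*(a + 1)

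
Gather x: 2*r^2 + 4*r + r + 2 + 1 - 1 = 2*r^2 + 5*r + 2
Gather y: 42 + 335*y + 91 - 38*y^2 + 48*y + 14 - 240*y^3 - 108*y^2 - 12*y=-240*y^3 - 146*y^2 + 371*y + 147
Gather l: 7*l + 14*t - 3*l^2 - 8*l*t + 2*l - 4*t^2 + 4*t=-3*l^2 + l*(9 - 8*t) - 4*t^2 + 18*t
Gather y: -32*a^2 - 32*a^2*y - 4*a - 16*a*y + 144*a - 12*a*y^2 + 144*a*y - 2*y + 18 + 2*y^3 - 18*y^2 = -32*a^2 + 140*a + 2*y^3 + y^2*(-12*a - 18) + y*(-32*a^2 + 128*a - 2) + 18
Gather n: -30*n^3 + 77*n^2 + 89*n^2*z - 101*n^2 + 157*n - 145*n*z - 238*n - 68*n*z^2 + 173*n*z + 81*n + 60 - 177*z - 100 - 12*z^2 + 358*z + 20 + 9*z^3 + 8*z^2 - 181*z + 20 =-30*n^3 + n^2*(89*z - 24) + n*(-68*z^2 + 28*z) + 9*z^3 - 4*z^2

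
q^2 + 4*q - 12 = (q - 2)*(q + 6)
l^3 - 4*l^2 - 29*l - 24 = (l - 8)*(l + 1)*(l + 3)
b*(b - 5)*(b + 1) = b^3 - 4*b^2 - 5*b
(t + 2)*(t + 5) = t^2 + 7*t + 10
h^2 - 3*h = h*(h - 3)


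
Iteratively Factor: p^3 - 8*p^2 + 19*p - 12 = (p - 1)*(p^2 - 7*p + 12) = (p - 3)*(p - 1)*(p - 4)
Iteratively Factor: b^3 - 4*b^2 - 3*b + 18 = (b + 2)*(b^2 - 6*b + 9) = (b - 3)*(b + 2)*(b - 3)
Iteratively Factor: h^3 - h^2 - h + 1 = (h - 1)*(h^2 - 1) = (h - 1)*(h + 1)*(h - 1)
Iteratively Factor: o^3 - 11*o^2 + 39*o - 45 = (o - 3)*(o^2 - 8*o + 15) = (o - 3)^2*(o - 5)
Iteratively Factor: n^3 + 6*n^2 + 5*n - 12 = (n + 4)*(n^2 + 2*n - 3) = (n - 1)*(n + 4)*(n + 3)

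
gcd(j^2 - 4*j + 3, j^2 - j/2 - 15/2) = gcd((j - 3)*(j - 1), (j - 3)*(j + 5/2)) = j - 3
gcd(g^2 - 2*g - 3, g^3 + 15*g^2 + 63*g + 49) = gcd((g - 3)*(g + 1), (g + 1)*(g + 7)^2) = g + 1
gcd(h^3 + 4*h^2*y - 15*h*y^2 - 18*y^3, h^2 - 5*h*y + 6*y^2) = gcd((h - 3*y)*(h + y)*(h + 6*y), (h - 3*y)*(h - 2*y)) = -h + 3*y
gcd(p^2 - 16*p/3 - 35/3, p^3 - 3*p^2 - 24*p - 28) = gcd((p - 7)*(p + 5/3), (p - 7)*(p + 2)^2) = p - 7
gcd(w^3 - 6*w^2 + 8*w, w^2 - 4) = w - 2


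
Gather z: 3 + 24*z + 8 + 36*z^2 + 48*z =36*z^2 + 72*z + 11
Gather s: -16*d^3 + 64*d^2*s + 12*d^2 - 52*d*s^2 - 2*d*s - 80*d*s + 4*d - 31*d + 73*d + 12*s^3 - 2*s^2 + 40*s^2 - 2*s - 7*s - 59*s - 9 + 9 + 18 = -16*d^3 + 12*d^2 + 46*d + 12*s^3 + s^2*(38 - 52*d) + s*(64*d^2 - 82*d - 68) + 18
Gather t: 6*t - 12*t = -6*t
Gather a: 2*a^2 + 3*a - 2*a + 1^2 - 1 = 2*a^2 + a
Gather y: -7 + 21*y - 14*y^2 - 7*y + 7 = -14*y^2 + 14*y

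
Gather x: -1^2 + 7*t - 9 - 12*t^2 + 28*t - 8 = -12*t^2 + 35*t - 18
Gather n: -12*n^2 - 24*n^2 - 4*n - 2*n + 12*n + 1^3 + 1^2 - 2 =-36*n^2 + 6*n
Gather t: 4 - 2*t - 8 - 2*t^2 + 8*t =-2*t^2 + 6*t - 4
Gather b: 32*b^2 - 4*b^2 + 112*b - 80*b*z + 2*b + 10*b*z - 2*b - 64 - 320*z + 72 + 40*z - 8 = 28*b^2 + b*(112 - 70*z) - 280*z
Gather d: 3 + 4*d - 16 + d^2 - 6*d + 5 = d^2 - 2*d - 8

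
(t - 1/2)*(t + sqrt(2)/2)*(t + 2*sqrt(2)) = t^3 - t^2/2 + 5*sqrt(2)*t^2/2 - 5*sqrt(2)*t/4 + 2*t - 1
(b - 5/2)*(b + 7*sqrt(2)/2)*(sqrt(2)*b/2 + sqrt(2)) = sqrt(2)*b^3/2 - sqrt(2)*b^2/4 + 7*b^2/2 - 5*sqrt(2)*b/2 - 7*b/4 - 35/2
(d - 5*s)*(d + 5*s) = d^2 - 25*s^2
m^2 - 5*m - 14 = (m - 7)*(m + 2)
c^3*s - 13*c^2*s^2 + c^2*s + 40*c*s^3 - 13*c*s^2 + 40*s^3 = (c - 8*s)*(c - 5*s)*(c*s + s)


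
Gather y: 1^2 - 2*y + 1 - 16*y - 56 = -18*y - 54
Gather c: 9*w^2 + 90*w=9*w^2 + 90*w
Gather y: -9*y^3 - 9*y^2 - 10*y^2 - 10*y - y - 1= -9*y^3 - 19*y^2 - 11*y - 1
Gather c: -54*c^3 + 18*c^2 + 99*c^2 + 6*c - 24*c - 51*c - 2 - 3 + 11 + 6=-54*c^3 + 117*c^2 - 69*c + 12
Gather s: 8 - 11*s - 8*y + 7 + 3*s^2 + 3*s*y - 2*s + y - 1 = 3*s^2 + s*(3*y - 13) - 7*y + 14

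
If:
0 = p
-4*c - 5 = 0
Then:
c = -5/4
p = 0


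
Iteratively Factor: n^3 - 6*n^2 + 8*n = (n - 2)*(n^2 - 4*n) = n*(n - 2)*(n - 4)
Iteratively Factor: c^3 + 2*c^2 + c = (c + 1)*(c^2 + c) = (c + 1)^2*(c)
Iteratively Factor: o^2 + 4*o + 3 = (o + 3)*(o + 1)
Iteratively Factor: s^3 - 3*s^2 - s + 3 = (s - 3)*(s^2 - 1) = (s - 3)*(s - 1)*(s + 1)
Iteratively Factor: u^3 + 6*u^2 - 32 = (u + 4)*(u^2 + 2*u - 8) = (u + 4)^2*(u - 2)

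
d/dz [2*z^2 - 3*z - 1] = 4*z - 3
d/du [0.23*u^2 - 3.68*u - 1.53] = 0.46*u - 3.68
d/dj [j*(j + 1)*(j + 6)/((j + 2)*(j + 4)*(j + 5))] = 4*(j^4 + 16*j^3 + 80*j^2 + 140*j + 60)/(j^6 + 22*j^5 + 197*j^4 + 916*j^3 + 2324*j^2 + 3040*j + 1600)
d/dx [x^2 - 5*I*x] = 2*x - 5*I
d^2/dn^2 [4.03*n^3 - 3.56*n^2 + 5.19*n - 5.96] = 24.18*n - 7.12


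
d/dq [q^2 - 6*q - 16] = 2*q - 6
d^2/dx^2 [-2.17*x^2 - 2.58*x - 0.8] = -4.34000000000000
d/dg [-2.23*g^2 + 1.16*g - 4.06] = 1.16 - 4.46*g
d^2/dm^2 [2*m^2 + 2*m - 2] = 4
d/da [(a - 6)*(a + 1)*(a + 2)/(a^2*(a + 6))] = (9*a^3 + 32*a^2 + 132*a + 144)/(a^3*(a^2 + 12*a + 36))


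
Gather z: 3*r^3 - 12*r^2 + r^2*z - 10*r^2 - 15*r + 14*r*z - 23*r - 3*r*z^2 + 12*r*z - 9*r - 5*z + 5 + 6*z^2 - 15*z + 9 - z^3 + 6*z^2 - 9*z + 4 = 3*r^3 - 22*r^2 - 47*r - z^3 + z^2*(12 - 3*r) + z*(r^2 + 26*r - 29) + 18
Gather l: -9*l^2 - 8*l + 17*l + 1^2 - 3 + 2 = -9*l^2 + 9*l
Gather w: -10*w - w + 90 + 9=99 - 11*w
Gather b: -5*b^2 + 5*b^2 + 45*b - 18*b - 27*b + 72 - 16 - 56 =0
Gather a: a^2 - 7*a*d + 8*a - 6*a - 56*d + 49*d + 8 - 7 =a^2 + a*(2 - 7*d) - 7*d + 1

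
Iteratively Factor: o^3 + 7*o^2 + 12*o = (o + 3)*(o^2 + 4*o) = o*(o + 3)*(o + 4)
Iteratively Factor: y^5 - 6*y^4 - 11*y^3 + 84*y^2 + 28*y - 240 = (y - 4)*(y^4 - 2*y^3 - 19*y^2 + 8*y + 60) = (y - 5)*(y - 4)*(y^3 + 3*y^2 - 4*y - 12) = (y - 5)*(y - 4)*(y - 2)*(y^2 + 5*y + 6) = (y - 5)*(y - 4)*(y - 2)*(y + 2)*(y + 3)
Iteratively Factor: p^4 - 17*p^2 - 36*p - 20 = (p + 2)*(p^3 - 2*p^2 - 13*p - 10) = (p - 5)*(p + 2)*(p^2 + 3*p + 2) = (p - 5)*(p + 1)*(p + 2)*(p + 2)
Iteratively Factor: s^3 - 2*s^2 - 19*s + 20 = (s - 5)*(s^2 + 3*s - 4) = (s - 5)*(s - 1)*(s + 4)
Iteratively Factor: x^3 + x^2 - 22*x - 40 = (x - 5)*(x^2 + 6*x + 8) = (x - 5)*(x + 2)*(x + 4)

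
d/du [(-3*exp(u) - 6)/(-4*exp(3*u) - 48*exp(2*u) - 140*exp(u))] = 3*(-exp(3*u) - 9*exp(2*u) - 24*exp(u) - 35)*exp(-u)/(2*(exp(4*u) + 24*exp(3*u) + 214*exp(2*u) + 840*exp(u) + 1225))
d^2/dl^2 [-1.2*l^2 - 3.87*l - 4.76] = -2.40000000000000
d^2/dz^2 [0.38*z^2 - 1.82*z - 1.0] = 0.760000000000000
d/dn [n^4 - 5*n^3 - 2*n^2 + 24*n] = 4*n^3 - 15*n^2 - 4*n + 24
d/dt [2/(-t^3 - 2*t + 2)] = 2*(3*t^2 + 2)/(t^3 + 2*t - 2)^2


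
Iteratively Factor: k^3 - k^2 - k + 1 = (k - 1)*(k^2 - 1) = (k - 1)*(k + 1)*(k - 1)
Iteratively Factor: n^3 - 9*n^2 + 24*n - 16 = (n - 1)*(n^2 - 8*n + 16) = (n - 4)*(n - 1)*(n - 4)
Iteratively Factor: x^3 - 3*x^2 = (x - 3)*(x^2) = x*(x - 3)*(x)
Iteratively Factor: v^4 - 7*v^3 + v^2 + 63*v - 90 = (v - 2)*(v^3 - 5*v^2 - 9*v + 45) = (v - 5)*(v - 2)*(v^2 - 9) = (v - 5)*(v - 3)*(v - 2)*(v + 3)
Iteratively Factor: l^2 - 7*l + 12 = (l - 4)*(l - 3)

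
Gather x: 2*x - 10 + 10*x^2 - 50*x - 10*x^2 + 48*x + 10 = 0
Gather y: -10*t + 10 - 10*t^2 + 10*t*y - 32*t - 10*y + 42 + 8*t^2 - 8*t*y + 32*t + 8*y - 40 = -2*t^2 - 10*t + y*(2*t - 2) + 12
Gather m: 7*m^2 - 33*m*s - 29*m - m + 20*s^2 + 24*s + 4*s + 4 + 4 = 7*m^2 + m*(-33*s - 30) + 20*s^2 + 28*s + 8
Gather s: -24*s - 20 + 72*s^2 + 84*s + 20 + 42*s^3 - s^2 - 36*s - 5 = 42*s^3 + 71*s^2 + 24*s - 5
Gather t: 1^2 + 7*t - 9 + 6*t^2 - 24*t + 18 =6*t^2 - 17*t + 10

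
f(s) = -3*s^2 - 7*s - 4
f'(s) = -6*s - 7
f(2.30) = -35.97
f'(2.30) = -20.80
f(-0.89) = -0.15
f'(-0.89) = -1.66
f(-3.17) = -11.96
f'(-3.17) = 12.02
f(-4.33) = -29.94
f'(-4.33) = 18.98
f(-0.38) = -1.77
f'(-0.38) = -4.72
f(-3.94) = -22.99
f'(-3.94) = 16.64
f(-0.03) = -3.79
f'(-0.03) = -6.82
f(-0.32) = -2.07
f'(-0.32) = -5.08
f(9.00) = -310.00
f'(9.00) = -61.00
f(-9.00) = -184.00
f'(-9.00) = 47.00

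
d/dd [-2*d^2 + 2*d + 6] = 2 - 4*d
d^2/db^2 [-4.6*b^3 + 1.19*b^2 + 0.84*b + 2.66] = 2.38 - 27.6*b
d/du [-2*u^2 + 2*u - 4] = 2 - 4*u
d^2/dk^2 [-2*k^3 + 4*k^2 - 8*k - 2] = 8 - 12*k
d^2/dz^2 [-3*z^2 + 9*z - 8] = -6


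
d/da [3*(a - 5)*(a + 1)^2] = 9*(a - 3)*(a + 1)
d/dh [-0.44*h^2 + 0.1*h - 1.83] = 0.1 - 0.88*h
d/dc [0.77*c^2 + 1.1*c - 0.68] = 1.54*c + 1.1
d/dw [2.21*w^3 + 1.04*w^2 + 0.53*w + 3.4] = 6.63*w^2 + 2.08*w + 0.53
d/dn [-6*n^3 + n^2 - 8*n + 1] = -18*n^2 + 2*n - 8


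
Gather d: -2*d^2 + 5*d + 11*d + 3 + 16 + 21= -2*d^2 + 16*d + 40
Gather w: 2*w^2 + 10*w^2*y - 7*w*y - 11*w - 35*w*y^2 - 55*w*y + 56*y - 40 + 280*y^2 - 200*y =w^2*(10*y + 2) + w*(-35*y^2 - 62*y - 11) + 280*y^2 - 144*y - 40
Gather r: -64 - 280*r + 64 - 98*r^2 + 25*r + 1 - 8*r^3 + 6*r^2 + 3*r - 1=-8*r^3 - 92*r^2 - 252*r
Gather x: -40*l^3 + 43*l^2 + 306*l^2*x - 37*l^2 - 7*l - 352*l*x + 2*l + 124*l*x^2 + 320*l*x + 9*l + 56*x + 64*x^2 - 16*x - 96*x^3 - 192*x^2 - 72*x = -40*l^3 + 6*l^2 + 4*l - 96*x^3 + x^2*(124*l - 128) + x*(306*l^2 - 32*l - 32)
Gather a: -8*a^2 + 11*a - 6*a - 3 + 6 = -8*a^2 + 5*a + 3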